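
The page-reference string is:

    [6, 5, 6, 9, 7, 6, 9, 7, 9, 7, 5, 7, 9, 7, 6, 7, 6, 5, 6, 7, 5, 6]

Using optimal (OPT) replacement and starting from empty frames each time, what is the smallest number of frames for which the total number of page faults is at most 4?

4

f=1: 22 faults
f=2: 11 faults
f=3: 6 faults
f=4: 4 faults
Smallest f with faults ≤ 4 is 4.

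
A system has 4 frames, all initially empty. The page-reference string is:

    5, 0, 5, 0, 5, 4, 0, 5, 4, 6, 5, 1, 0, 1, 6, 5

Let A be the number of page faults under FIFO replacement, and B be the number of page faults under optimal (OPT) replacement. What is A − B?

1

Under FIFO: F F . . . F . . . F . F . . . F → 6 faults.
Under OPT: F F . . . F . . . F . F . . . . → 5 faults.
A − B = 6 − 5 = 1.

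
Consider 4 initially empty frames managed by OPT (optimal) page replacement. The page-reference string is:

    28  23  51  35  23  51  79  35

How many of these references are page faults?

28 -> fault, frames [28]
23 -> fault, frames [28, 23]
51 -> fault, frames [28, 23, 51]
35 -> fault, frames [28, 23, 51, 35]
23 -> hit
51 -> hit
79 -> fault, evict 51, frames [28, 23, 35, 79]
35 -> hit
Page faults: 5.

5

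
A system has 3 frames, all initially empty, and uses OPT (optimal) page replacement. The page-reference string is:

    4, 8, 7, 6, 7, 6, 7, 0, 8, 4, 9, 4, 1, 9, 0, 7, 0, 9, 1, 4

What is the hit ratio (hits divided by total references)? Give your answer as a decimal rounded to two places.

4: miss, frames [4]
8: miss, frames [4, 8]
7: miss, frames [4, 8, 7]
6: miss, evict 4, frames [8, 7, 6]
7: hit
6: hit
7: hit
0: miss, evict 6, frames [8, 7, 0]
8: hit
4: miss, evict 8, frames [7, 0, 4]
9: miss, evict 7, frames [0, 4, 9]
4: hit
1: miss, evict 4, frames [0, 9, 1]
9: hit
0: hit
7: miss, evict 1, frames [0, 9, 7]
0: hit
9: hit
1: miss, evict 7, frames [0, 9, 1]
4: miss, evict 1, frames [0, 9, 4]
Hits: 9 of 20 references → 9/20 = 0.4500.

0.45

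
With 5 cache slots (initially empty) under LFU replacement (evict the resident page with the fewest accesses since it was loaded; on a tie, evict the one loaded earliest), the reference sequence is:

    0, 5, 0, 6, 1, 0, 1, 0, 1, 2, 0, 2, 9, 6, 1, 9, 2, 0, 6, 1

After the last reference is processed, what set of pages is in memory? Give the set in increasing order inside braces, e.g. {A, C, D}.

0 -> miss, frames {0}
5 -> miss, frames {0,5}
0 -> hit
6 -> miss, frames {0,5,6}
1 -> miss, frames {0,5,6,1}
0 -> hit
1 -> hit
0 -> hit
1 -> hit
2 -> miss, frames {0,5,6,1,2}
0 -> hit
2 -> hit
9 -> miss, evict 5, frames {0,6,1,2,9}
6 -> hit
1 -> hit
9 -> hit
2 -> hit
0 -> hit
6 -> hit
1 -> hit

{0, 1, 2, 6, 9}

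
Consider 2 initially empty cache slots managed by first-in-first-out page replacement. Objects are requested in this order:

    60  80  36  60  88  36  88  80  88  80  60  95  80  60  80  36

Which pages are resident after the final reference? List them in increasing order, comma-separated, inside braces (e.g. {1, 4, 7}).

{36, 60}

60 → miss, frames [60]
80 → miss, frames [60, 80]
36 → miss, evict 60, frames [80, 36]
60 → miss, evict 80, frames [36, 60]
88 → miss, evict 36, frames [60, 88]
36 → miss, evict 60, frames [88, 36]
88 → hit
80 → miss, evict 88, frames [36, 80]
88 → miss, evict 36, frames [80, 88]
80 → hit
60 → miss, evict 80, frames [88, 60]
95 → miss, evict 88, frames [60, 95]
80 → miss, evict 60, frames [95, 80]
60 → miss, evict 95, frames [80, 60]
80 → hit
36 → miss, evict 80, frames [60, 36]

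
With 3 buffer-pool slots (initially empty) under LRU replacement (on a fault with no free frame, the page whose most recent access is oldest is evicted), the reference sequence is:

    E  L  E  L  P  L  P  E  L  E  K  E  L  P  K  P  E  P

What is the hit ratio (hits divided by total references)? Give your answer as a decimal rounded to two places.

E: miss, frames (E)
L: miss, frames (E L)
E: hit
L: hit
P: miss, frames (E L P)
L: hit
P: hit
E: hit
L: hit
E: hit
K: miss, evict P, frames (L E K)
E: hit
L: hit
P: miss, evict K, frames (E L P)
K: miss, evict E, frames (L P K)
P: hit
E: miss, evict L, frames (K P E)
P: hit
Hits: 11 of 18 references → 11/18 = 0.6111.

0.61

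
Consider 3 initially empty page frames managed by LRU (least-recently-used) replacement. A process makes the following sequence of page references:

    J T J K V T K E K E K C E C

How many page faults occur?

7

J → fault, frames [J]
T → fault, frames [J, T]
J → hit
K → fault, frames [T, J, K]
V → fault, evict T, frames [J, K, V]
T → fault, evict J, frames [K, V, T]
K → hit
E → fault, evict V, frames [T, K, E]
K → hit
E → hit
K → hit
C → fault, evict T, frames [E, K, C]
E → hit
C → hit
Page faults: 7.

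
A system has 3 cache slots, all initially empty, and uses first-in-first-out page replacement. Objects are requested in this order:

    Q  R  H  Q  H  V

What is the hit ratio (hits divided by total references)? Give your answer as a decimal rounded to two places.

0.33

Q → miss, frames {Q}
R → miss, frames {Q,R}
H → miss, frames {Q,R,H}
Q → hit
H → hit
V → miss, evict Q, frames {R,H,V}
Hits: 2 of 6 references → 2/6 = 0.3333.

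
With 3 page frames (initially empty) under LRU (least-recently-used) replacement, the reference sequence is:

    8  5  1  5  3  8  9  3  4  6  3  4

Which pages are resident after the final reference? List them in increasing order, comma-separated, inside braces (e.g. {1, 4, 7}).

8: fault, frames [8]
5: fault, frames [8, 5]
1: fault, frames [8, 5, 1]
5: hit
3: fault, evict 8, frames [1, 5, 3]
8: fault, evict 1, frames [5, 3, 8]
9: fault, evict 5, frames [3, 8, 9]
3: hit
4: fault, evict 8, frames [9, 3, 4]
6: fault, evict 9, frames [3, 4, 6]
3: hit
4: hit

{3, 4, 6}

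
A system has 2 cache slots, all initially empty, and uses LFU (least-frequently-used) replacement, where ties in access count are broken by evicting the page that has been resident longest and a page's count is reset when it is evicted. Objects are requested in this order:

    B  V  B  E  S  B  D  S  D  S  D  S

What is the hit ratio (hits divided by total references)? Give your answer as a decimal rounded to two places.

0.17

B → fault, frames {B}
V → fault, frames {B,V}
B → hit
E → fault, evict V, frames {B,E}
S → fault, evict E, frames {B,S}
B → hit
D → fault, evict S, frames {B,D}
S → fault, evict D, frames {B,S}
D → fault, evict S, frames {B,D}
S → fault, evict D, frames {B,S}
D → fault, evict S, frames {B,D}
S → fault, evict D, frames {B,S}
Hits: 2 of 12 references → 2/12 = 0.1667.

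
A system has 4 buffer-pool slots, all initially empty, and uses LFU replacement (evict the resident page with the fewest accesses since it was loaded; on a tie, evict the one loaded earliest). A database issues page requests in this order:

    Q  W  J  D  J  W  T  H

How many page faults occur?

Q: fault, frames (Q)
W: fault, frames (Q W)
J: fault, frames (Q W J)
D: fault, frames (Q W J D)
J: hit
W: hit
T: fault, evict Q, frames (W J D T)
H: fault, evict D, frames (W J T H)
Page faults: 6.

6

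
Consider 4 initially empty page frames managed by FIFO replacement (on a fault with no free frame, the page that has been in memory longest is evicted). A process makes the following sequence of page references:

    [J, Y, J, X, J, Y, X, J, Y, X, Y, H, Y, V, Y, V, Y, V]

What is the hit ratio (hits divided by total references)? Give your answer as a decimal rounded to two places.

0.72

J -> fault, frames [J]
Y -> fault, frames [J, Y]
J -> hit
X -> fault, frames [J, Y, X]
J -> hit
Y -> hit
X -> hit
J -> hit
Y -> hit
X -> hit
Y -> hit
H -> fault, frames [J, Y, X, H]
Y -> hit
V -> fault, evict J, frames [Y, X, H, V]
Y -> hit
V -> hit
Y -> hit
V -> hit
Hits: 13 of 18 references → 13/18 = 0.7222.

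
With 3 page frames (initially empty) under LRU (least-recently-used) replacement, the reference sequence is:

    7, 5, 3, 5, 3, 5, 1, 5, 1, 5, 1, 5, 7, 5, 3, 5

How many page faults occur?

6

7: miss, frames (7)
5: miss, frames (7 5)
3: miss, frames (7 5 3)
5: hit
3: hit
5: hit
1: miss, evict 7, frames (3 5 1)
5: hit
1: hit
5: hit
1: hit
5: hit
7: miss, evict 3, frames (1 5 7)
5: hit
3: miss, evict 1, frames (7 5 3)
5: hit
Page faults: 6.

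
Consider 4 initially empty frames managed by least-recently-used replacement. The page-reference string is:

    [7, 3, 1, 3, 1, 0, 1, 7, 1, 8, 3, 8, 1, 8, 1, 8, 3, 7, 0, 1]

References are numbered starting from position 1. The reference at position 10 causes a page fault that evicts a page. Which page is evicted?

3

pos 1: 7 → miss, frames {7}
pos 2: 3 → miss, frames {7,3}
pos 3: 1 → miss, frames {7,3,1}
pos 4: 3 → hit
pos 5: 1 → hit
pos 6: 0 → miss, frames {7,3,1,0}
pos 7: 1 → hit
pos 8: 7 → hit
pos 9: 1 → hit
pos 10: 8 → miss, evict 3, frames {0,7,1,8}
At position 10, page 3 is evicted.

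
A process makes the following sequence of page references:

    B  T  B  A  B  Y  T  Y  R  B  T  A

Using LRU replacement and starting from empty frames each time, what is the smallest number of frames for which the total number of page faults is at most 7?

4

f=1: 12 faults
f=2: 9 faults
f=3: 9 faults
f=4: 6 faults
f=5: 5 faults
Smallest f with faults ≤ 7 is 4.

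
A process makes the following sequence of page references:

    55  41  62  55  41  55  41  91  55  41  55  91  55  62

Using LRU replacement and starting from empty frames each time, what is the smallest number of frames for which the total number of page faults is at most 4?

f=1: 14 faults
f=2: 10 faults
f=3: 5 faults
f=4: 4 faults
Smallest f with faults ≤ 4 is 4.

4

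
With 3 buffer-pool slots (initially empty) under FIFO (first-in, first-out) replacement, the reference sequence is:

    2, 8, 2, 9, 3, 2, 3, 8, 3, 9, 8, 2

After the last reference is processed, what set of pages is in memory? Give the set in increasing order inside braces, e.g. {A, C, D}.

2 -> fault, frames (2)
8 -> fault, frames (2 8)
2 -> hit
9 -> fault, frames (2 8 9)
3 -> fault, evict 2, frames (8 9 3)
2 -> fault, evict 8, frames (9 3 2)
3 -> hit
8 -> fault, evict 9, frames (3 2 8)
3 -> hit
9 -> fault, evict 3, frames (2 8 9)
8 -> hit
2 -> hit

{2, 8, 9}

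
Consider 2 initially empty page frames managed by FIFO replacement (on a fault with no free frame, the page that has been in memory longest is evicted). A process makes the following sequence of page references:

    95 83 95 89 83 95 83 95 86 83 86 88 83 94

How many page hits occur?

5

95 -> miss, frames (95)
83 -> miss, frames (95 83)
95 -> hit
89 -> miss, evict 95, frames (83 89)
83 -> hit
95 -> miss, evict 83, frames (89 95)
83 -> miss, evict 89, frames (95 83)
95 -> hit
86 -> miss, evict 95, frames (83 86)
83 -> hit
86 -> hit
88 -> miss, evict 83, frames (86 88)
83 -> miss, evict 86, frames (88 83)
94 -> miss, evict 88, frames (83 94)
Hits: 5.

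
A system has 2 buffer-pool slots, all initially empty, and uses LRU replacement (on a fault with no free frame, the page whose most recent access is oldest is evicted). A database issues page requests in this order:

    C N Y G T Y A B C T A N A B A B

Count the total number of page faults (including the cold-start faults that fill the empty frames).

13

C: fault, frames [C]
N: fault, frames [C, N]
Y: fault, evict C, frames [N, Y]
G: fault, evict N, frames [Y, G]
T: fault, evict Y, frames [G, T]
Y: fault, evict G, frames [T, Y]
A: fault, evict T, frames [Y, A]
B: fault, evict Y, frames [A, B]
C: fault, evict A, frames [B, C]
T: fault, evict B, frames [C, T]
A: fault, evict C, frames [T, A]
N: fault, evict T, frames [A, N]
A: hit
B: fault, evict N, frames [A, B]
A: hit
B: hit
Page faults: 13.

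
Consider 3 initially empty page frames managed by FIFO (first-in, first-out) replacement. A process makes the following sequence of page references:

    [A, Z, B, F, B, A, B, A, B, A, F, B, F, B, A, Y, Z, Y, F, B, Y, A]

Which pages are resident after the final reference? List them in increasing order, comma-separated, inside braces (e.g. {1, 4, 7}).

A → miss, frames [A]
Z → miss, frames [A, Z]
B → miss, frames [A, Z, B]
F → miss, evict A, frames [Z, B, F]
B → hit
A → miss, evict Z, frames [B, F, A]
B → hit
A → hit
B → hit
A → hit
F → hit
B → hit
F → hit
B → hit
A → hit
Y → miss, evict B, frames [F, A, Y]
Z → miss, evict F, frames [A, Y, Z]
Y → hit
F → miss, evict A, frames [Y, Z, F]
B → miss, evict Y, frames [Z, F, B]
Y → miss, evict Z, frames [F, B, Y]
A → miss, evict F, frames [B, Y, A]

{A, B, Y}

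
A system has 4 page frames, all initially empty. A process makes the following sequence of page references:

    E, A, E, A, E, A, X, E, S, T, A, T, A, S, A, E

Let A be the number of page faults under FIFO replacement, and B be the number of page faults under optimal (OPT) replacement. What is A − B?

Under FIFO: F F . . . . F . F F . . . . . F → 6 faults.
Under OPT: F F . . . . F . F F . . . . . . → 5 faults.
A − B = 6 − 5 = 1.

1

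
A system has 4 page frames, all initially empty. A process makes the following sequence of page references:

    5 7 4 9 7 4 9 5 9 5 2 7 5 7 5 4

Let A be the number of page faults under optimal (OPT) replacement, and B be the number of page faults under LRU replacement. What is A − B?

-2

Under OPT: F F F F . . . . . . F . . . . . → 5 faults.
Under LRU: F F F F . . . . . . F F . . . F → 7 faults.
A − B = 5 − 7 = -2.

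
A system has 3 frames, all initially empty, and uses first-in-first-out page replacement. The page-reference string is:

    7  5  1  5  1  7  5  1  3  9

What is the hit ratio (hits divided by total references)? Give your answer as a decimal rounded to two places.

0.50

7 → miss, frames (7)
5 → miss, frames (7 5)
1 → miss, frames (7 5 1)
5 → hit
1 → hit
7 → hit
5 → hit
1 → hit
3 → miss, evict 7, frames (5 1 3)
9 → miss, evict 5, frames (1 3 9)
Hits: 5 of 10 references → 5/10 = 0.5000.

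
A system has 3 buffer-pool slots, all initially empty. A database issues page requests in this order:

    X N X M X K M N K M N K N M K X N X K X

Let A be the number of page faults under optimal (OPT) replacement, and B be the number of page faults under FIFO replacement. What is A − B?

-1

Under OPT: F F . F . F . . . . . . . . . F . . . . → 5 faults.
Under FIFO: F F . F . F . . . . . . . . . F F . . . → 6 faults.
A − B = 5 − 6 = -1.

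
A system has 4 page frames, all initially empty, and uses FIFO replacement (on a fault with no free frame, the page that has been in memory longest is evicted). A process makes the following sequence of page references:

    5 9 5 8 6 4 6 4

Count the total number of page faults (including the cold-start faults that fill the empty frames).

5 → miss, frames (5)
9 → miss, frames (5 9)
5 → hit
8 → miss, frames (5 9 8)
6 → miss, frames (5 9 8 6)
4 → miss, evict 5, frames (9 8 6 4)
6 → hit
4 → hit
Page faults: 5.

5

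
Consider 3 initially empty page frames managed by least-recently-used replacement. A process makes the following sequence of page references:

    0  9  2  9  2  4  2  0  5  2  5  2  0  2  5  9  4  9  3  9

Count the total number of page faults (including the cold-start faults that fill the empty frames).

9

0 -> fault, frames {0}
9 -> fault, frames {0,9}
2 -> fault, frames {0,9,2}
9 -> hit
2 -> hit
4 -> fault, evict 0, frames {9,2,4}
2 -> hit
0 -> fault, evict 9, frames {4,2,0}
5 -> fault, evict 4, frames {2,0,5}
2 -> hit
5 -> hit
2 -> hit
0 -> hit
2 -> hit
5 -> hit
9 -> fault, evict 0, frames {2,5,9}
4 -> fault, evict 2, frames {5,9,4}
9 -> hit
3 -> fault, evict 5, frames {4,9,3}
9 -> hit
Page faults: 9.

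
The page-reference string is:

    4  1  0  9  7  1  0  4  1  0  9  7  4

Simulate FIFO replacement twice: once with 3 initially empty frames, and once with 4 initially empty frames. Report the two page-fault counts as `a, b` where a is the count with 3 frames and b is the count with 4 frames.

3 frames: F F F F F F F F . . F F . → 10 faults.
4 frames: F F F F F . . F F F F F F → 11 faults.
11 > 10: adding a frame increased faults — Belady's anomaly.

10, 11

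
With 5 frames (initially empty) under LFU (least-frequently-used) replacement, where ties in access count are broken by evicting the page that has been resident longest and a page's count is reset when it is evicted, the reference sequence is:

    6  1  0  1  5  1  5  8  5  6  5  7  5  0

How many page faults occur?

7

6 → fault, frames {6}
1 → fault, frames {6,1}
0 → fault, frames {6,1,0}
1 → hit
5 → fault, frames {6,1,0,5}
1 → hit
5 → hit
8 → fault, frames {6,1,0,5,8}
5 → hit
6 → hit
5 → hit
7 → fault, evict 0, frames {6,1,5,8,7}
5 → hit
0 → fault, evict 8, frames {6,1,5,7,0}
Page faults: 7.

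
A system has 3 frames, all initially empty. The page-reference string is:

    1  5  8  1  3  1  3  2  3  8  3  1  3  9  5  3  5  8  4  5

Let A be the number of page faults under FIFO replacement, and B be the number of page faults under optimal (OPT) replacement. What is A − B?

6

Under FIFO: F F F . F F . F . F F F . F F F . F F F → 15 faults.
Under OPT: F F F . F . . F . . . F . F F . . . F . → 9 faults.
A − B = 15 − 9 = 6.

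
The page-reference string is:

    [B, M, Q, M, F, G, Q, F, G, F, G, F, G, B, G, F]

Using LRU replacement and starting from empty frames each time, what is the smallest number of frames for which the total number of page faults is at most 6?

4

f=1: 16 faults
f=2: 10 faults
f=3: 7 faults
f=4: 6 faults
f=5: 5 faults
Smallest f with faults ≤ 6 is 4.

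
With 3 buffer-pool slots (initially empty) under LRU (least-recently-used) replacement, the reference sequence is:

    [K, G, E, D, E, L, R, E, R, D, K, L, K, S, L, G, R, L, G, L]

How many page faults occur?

12

K: fault, frames [K]
G: fault, frames [K, G]
E: fault, frames [K, G, E]
D: fault, evict K, frames [G, E, D]
E: hit
L: fault, evict G, frames [D, E, L]
R: fault, evict D, frames [E, L, R]
E: hit
R: hit
D: fault, evict L, frames [E, R, D]
K: fault, evict E, frames [R, D, K]
L: fault, evict R, frames [D, K, L]
K: hit
S: fault, evict D, frames [L, K, S]
L: hit
G: fault, evict K, frames [S, L, G]
R: fault, evict S, frames [L, G, R]
L: hit
G: hit
L: hit
Page faults: 12.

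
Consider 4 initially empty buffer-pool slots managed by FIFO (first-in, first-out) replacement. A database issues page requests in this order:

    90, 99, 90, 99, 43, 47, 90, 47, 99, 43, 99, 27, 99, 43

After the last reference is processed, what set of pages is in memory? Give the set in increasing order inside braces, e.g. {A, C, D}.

90: fault, frames [90]
99: fault, frames [90, 99]
90: hit
99: hit
43: fault, frames [90, 99, 43]
47: fault, frames [90, 99, 43, 47]
90: hit
47: hit
99: hit
43: hit
99: hit
27: fault, evict 90, frames [99, 43, 47, 27]
99: hit
43: hit

{27, 43, 47, 99}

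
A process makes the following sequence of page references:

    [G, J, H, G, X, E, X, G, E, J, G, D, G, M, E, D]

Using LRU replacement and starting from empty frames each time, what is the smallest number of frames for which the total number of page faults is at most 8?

f=1: 16 faults
f=2: 14 faults
f=3: 10 faults
f=4: 9 faults
f=5: 7 faults
f=6: 7 faults
f=7: 7 faults
Smallest f with faults ≤ 8 is 5.

5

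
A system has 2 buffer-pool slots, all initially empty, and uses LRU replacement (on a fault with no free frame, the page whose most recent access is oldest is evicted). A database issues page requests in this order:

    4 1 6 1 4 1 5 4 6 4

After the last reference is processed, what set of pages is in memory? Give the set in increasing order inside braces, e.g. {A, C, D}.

4 -> miss, frames [4]
1 -> miss, frames [4, 1]
6 -> miss, evict 4, frames [1, 6]
1 -> hit
4 -> miss, evict 6, frames [1, 4]
1 -> hit
5 -> miss, evict 4, frames [1, 5]
4 -> miss, evict 1, frames [5, 4]
6 -> miss, evict 5, frames [4, 6]
4 -> hit

{4, 6}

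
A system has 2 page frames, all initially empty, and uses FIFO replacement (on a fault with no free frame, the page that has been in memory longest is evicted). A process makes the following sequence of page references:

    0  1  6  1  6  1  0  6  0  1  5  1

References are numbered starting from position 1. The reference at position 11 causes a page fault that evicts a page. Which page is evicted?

0

pos 1: 0 → miss, frames (0)
pos 2: 1 → miss, frames (0 1)
pos 3: 6 → miss, evict 0, frames (1 6)
pos 4: 1 → hit
pos 5: 6 → hit
pos 6: 1 → hit
pos 7: 0 → miss, evict 1, frames (6 0)
pos 8: 6 → hit
pos 9: 0 → hit
pos 10: 1 → miss, evict 6, frames (0 1)
pos 11: 5 → miss, evict 0, frames (1 5)
At position 11, page 0 is evicted.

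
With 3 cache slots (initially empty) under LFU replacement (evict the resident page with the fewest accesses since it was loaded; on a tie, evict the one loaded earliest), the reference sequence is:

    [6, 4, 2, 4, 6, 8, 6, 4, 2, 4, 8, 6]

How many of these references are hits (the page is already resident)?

6 -> fault, frames (6)
4 -> fault, frames (6 4)
2 -> fault, frames (6 4 2)
4 -> hit
6 -> hit
8 -> fault, evict 2, frames (6 4 8)
6 -> hit
4 -> hit
2 -> fault, evict 8, frames (6 4 2)
4 -> hit
8 -> fault, evict 2, frames (6 4 8)
6 -> hit
Hits: 6.

6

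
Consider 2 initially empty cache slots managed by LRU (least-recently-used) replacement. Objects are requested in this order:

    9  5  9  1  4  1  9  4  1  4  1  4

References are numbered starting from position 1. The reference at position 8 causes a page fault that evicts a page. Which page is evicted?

pos 1: 9 → fault, frames {9}
pos 2: 5 → fault, frames {9,5}
pos 3: 9 → hit
pos 4: 1 → fault, evict 5, frames {9,1}
pos 5: 4 → fault, evict 9, frames {1,4}
pos 6: 1 → hit
pos 7: 9 → fault, evict 4, frames {1,9}
pos 8: 4 → fault, evict 1, frames {9,4}
At position 8, page 1 is evicted.

1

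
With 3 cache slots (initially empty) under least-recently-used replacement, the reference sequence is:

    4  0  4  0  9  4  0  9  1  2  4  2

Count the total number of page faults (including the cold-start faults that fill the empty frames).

6

4: fault, frames [4]
0: fault, frames [4, 0]
4: hit
0: hit
9: fault, frames [4, 0, 9]
4: hit
0: hit
9: hit
1: fault, evict 4, frames [0, 9, 1]
2: fault, evict 0, frames [9, 1, 2]
4: fault, evict 9, frames [1, 2, 4]
2: hit
Page faults: 6.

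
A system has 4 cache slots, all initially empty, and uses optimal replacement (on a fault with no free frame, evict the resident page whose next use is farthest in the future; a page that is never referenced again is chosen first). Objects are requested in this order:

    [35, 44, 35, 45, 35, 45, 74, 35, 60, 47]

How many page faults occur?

35: miss, frames {35}
44: miss, frames {35,44}
35: hit
45: miss, frames {35,44,45}
35: hit
45: hit
74: miss, frames {35,44,45,74}
35: hit
60: miss, evict 74, frames {35,44,45,60}
47: miss, evict 60, frames {35,44,45,47}
Page faults: 6.

6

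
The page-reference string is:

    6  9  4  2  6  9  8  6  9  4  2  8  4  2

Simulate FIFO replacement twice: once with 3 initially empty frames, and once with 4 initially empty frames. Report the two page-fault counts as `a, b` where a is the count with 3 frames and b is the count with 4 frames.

3 frames: F F F F F F F . . F F . . . → 9 faults.
4 frames: F F F F . . F F F F F F . . → 10 faults.
10 > 9: adding a frame increased faults — Belady's anomaly.

9, 10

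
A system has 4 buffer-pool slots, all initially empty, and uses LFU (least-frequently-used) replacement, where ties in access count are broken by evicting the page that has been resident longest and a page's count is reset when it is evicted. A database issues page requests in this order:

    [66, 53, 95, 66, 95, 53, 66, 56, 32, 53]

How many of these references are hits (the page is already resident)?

66: miss, frames (66)
53: miss, frames (66 53)
95: miss, frames (66 53 95)
66: hit
95: hit
53: hit
66: hit
56: miss, frames (66 53 95 56)
32: miss, evict 56, frames (66 53 95 32)
53: hit
Hits: 5.

5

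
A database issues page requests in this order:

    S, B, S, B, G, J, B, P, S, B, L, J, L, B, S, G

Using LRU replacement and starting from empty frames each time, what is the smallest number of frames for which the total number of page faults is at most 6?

6

f=1: 16 faults
f=2: 13 faults
f=3: 10 faults
f=4: 9 faults
f=5: 7 faults
f=6: 6 faults
Smallest f with faults ≤ 6 is 6.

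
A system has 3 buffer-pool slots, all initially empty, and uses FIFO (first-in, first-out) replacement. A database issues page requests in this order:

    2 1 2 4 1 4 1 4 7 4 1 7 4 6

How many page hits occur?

2 -> miss, frames (2)
1 -> miss, frames (2 1)
2 -> hit
4 -> miss, frames (2 1 4)
1 -> hit
4 -> hit
1 -> hit
4 -> hit
7 -> miss, evict 2, frames (1 4 7)
4 -> hit
1 -> hit
7 -> hit
4 -> hit
6 -> miss, evict 1, frames (4 7 6)
Hits: 9.

9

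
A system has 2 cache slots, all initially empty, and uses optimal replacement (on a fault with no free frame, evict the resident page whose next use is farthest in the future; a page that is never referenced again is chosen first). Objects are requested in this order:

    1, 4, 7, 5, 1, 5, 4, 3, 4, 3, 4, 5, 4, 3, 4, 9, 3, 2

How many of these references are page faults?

1: fault, frames (1)
4: fault, frames (1 4)
7: fault, evict 4, frames (1 7)
5: fault, evict 7, frames (1 5)
1: hit
5: hit
4: fault, evict 1, frames (5 4)
3: fault, evict 5, frames (4 3)
4: hit
3: hit
4: hit
5: fault, evict 3, frames (4 5)
4: hit
3: fault, evict 5, frames (4 3)
4: hit
9: fault, evict 4, frames (3 9)
3: hit
2: fault, evict 9, frames (3 2)
Page faults: 10.

10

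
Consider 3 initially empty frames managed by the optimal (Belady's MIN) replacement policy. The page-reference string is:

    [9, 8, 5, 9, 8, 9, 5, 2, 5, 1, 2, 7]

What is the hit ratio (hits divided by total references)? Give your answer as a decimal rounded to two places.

0.50

9 → miss, frames {9}
8 → miss, frames {9,8}
5 → miss, frames {9,8,5}
9 → hit
8 → hit
9 → hit
5 → hit
2 → miss, evict 8, frames {9,5,2}
5 → hit
1 → miss, evict 5, frames {9,2,1}
2 → hit
7 → miss, evict 1, frames {9,2,7}
Hits: 6 of 12 references → 6/12 = 0.5000.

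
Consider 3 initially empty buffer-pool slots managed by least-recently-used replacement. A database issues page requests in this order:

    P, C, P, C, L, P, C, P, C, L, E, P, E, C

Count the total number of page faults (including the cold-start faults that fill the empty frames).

6

P: miss, frames {P}
C: miss, frames {P,C}
P: hit
C: hit
L: miss, frames {P,C,L}
P: hit
C: hit
P: hit
C: hit
L: hit
E: miss, evict P, frames {C,L,E}
P: miss, evict C, frames {L,E,P}
E: hit
C: miss, evict L, frames {P,E,C}
Page faults: 6.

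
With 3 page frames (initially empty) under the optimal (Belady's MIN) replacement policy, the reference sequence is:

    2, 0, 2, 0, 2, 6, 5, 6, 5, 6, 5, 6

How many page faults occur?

2 → miss, frames {2}
0 → miss, frames {2,0}
2 → hit
0 → hit
2 → hit
6 → miss, frames {2,0,6}
5 → miss, evict 0, frames {2,6,5}
6 → hit
5 → hit
6 → hit
5 → hit
6 → hit
Page faults: 4.

4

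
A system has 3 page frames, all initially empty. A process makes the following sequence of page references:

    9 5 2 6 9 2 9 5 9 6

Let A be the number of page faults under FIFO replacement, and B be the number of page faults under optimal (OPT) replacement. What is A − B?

Under FIFO: F F F F F . . F . . → 6 faults.
Under OPT: F F F F . . . F . . → 5 faults.
A − B = 6 − 5 = 1.

1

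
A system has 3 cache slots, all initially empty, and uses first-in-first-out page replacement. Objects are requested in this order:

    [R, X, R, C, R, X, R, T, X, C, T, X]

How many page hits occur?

8

R -> miss, frames [R]
X -> miss, frames [R, X]
R -> hit
C -> miss, frames [R, X, C]
R -> hit
X -> hit
R -> hit
T -> miss, evict R, frames [X, C, T]
X -> hit
C -> hit
T -> hit
X -> hit
Hits: 8.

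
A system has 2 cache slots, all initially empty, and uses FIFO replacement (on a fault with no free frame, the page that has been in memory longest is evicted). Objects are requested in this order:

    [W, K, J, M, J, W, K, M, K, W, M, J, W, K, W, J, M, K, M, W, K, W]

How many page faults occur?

W → miss, frames [W]
K → miss, frames [W, K]
J → miss, evict W, frames [K, J]
M → miss, evict K, frames [J, M]
J → hit
W → miss, evict J, frames [M, W]
K → miss, evict M, frames [W, K]
M → miss, evict W, frames [K, M]
K → hit
W → miss, evict K, frames [M, W]
M → hit
J → miss, evict M, frames [W, J]
W → hit
K → miss, evict W, frames [J, K]
W → miss, evict J, frames [K, W]
J → miss, evict K, frames [W, J]
M → miss, evict W, frames [J, M]
K → miss, evict J, frames [M, K]
M → hit
W → miss, evict M, frames [K, W]
K → hit
W → hit
Page faults: 15.

15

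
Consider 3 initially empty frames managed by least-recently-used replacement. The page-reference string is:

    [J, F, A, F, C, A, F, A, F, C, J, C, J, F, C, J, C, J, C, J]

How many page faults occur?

J -> fault, frames [J]
F -> fault, frames [J, F]
A -> fault, frames [J, F, A]
F -> hit
C -> fault, evict J, frames [A, F, C]
A -> hit
F -> hit
A -> hit
F -> hit
C -> hit
J -> fault, evict A, frames [F, C, J]
C -> hit
J -> hit
F -> hit
C -> hit
J -> hit
C -> hit
J -> hit
C -> hit
J -> hit
Page faults: 5.

5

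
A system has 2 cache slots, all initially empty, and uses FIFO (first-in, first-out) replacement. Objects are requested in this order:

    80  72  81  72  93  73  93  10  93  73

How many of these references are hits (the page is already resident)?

2

80 → fault, frames {80}
72 → fault, frames {80,72}
81 → fault, evict 80, frames {72,81}
72 → hit
93 → fault, evict 72, frames {81,93}
73 → fault, evict 81, frames {93,73}
93 → hit
10 → fault, evict 93, frames {73,10}
93 → fault, evict 73, frames {10,93}
73 → fault, evict 10, frames {93,73}
Hits: 2.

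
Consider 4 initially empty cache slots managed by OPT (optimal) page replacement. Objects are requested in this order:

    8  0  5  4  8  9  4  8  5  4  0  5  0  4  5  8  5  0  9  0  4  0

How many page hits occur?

8: fault, frames {8}
0: fault, frames {8,0}
5: fault, frames {8,0,5}
4: fault, frames {8,0,5,4}
8: hit
9: fault, evict 0, frames {8,5,4,9}
4: hit
8: hit
5: hit
4: hit
0: fault, evict 9, frames {8,5,4,0}
5: hit
0: hit
4: hit
5: hit
8: hit
5: hit
0: hit
9: fault, evict 5, frames {8,4,0,9}
0: hit
4: hit
0: hit
Hits: 15.

15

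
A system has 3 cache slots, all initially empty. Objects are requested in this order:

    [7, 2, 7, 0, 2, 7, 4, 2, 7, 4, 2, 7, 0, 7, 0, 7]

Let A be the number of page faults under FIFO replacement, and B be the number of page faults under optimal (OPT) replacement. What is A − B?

Under FIFO: F F . F . . F . F . F . F . . . → 7 faults.
Under OPT: F F . F . . F . . . . . F . . . → 5 faults.
A − B = 7 − 5 = 2.

2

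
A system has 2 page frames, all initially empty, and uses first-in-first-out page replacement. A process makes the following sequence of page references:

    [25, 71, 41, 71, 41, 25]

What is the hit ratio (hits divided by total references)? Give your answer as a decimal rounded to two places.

0.33

25: fault, frames {25}
71: fault, frames {25,71}
41: fault, evict 25, frames {71,41}
71: hit
41: hit
25: fault, evict 71, frames {41,25}
Hits: 2 of 6 references → 2/6 = 0.3333.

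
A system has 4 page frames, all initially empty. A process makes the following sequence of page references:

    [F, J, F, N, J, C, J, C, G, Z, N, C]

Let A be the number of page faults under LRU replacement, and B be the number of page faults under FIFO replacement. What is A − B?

1

Under LRU: F F . F . F . . F F F . → 7 faults.
Under FIFO: F F . F . F . . F F . . → 6 faults.
A − B = 7 − 6 = 1.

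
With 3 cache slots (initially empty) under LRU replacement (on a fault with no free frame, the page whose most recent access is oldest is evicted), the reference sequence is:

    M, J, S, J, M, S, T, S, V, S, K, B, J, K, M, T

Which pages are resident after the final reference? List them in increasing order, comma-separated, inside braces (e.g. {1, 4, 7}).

{K, M, T}

M → fault, frames {M}
J → fault, frames {M,J}
S → fault, frames {M,J,S}
J → hit
M → hit
S → hit
T → fault, evict J, frames {M,S,T}
S → hit
V → fault, evict M, frames {T,S,V}
S → hit
K → fault, evict T, frames {V,S,K}
B → fault, evict V, frames {S,K,B}
J → fault, evict S, frames {K,B,J}
K → hit
M → fault, evict B, frames {J,K,M}
T → fault, evict J, frames {K,M,T}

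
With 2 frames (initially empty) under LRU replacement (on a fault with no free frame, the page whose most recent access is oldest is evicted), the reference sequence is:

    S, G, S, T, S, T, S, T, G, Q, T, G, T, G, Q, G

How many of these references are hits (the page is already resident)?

S -> fault, frames (S)
G -> fault, frames (S G)
S -> hit
T -> fault, evict G, frames (S T)
S -> hit
T -> hit
S -> hit
T -> hit
G -> fault, evict S, frames (T G)
Q -> fault, evict T, frames (G Q)
T -> fault, evict G, frames (Q T)
G -> fault, evict Q, frames (T G)
T -> hit
G -> hit
Q -> fault, evict T, frames (G Q)
G -> hit
Hits: 8.

8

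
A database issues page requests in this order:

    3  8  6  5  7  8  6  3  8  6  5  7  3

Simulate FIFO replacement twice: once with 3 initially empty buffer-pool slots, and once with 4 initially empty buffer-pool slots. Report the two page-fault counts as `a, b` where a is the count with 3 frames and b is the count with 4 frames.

10, 11

3 frames: F F F F F F F F . . F F . → 10 faults.
4 frames: F F F F F . . F F F F F F → 11 faults.
11 > 10: adding a frame increased faults — Belady's anomaly.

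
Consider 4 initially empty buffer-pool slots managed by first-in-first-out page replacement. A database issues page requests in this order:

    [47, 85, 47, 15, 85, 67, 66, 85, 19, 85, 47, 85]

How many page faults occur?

47 -> miss, frames (47)
85 -> miss, frames (47 85)
47 -> hit
15 -> miss, frames (47 85 15)
85 -> hit
67 -> miss, frames (47 85 15 67)
66 -> miss, evict 47, frames (85 15 67 66)
85 -> hit
19 -> miss, evict 85, frames (15 67 66 19)
85 -> miss, evict 15, frames (67 66 19 85)
47 -> miss, evict 67, frames (66 19 85 47)
85 -> hit
Page faults: 8.

8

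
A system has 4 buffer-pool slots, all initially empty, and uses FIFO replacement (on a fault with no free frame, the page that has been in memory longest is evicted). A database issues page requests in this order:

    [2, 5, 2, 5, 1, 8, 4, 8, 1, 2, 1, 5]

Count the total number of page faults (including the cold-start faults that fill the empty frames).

2 -> miss, frames (2)
5 -> miss, frames (2 5)
2 -> hit
5 -> hit
1 -> miss, frames (2 5 1)
8 -> miss, frames (2 5 1 8)
4 -> miss, evict 2, frames (5 1 8 4)
8 -> hit
1 -> hit
2 -> miss, evict 5, frames (1 8 4 2)
1 -> hit
5 -> miss, evict 1, frames (8 4 2 5)
Page faults: 7.

7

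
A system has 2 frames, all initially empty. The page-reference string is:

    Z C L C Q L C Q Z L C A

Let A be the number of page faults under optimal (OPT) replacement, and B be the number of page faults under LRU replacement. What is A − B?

-3

Under OPT: F F F . F . F . F F . F → 8 faults.
Under LRU: F F F . F F F F F F F F → 11 faults.
A − B = 8 − 11 = -3.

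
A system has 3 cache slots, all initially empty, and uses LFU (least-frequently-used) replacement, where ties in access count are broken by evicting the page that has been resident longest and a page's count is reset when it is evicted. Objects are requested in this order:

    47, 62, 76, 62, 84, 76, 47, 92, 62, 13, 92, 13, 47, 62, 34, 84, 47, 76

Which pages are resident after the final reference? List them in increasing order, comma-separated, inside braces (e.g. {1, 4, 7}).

{47, 62, 76}

47 -> miss, frames (47)
62 -> miss, frames (47 62)
76 -> miss, frames (47 62 76)
62 -> hit
84 -> miss, evict 47, frames (62 76 84)
76 -> hit
47 -> miss, evict 84, frames (62 76 47)
92 -> miss, evict 47, frames (62 76 92)
62 -> hit
13 -> miss, evict 92, frames (62 76 13)
92 -> miss, evict 13, frames (62 76 92)
13 -> miss, evict 92, frames (62 76 13)
47 -> miss, evict 13, frames (62 76 47)
62 -> hit
34 -> miss, evict 47, frames (62 76 34)
84 -> miss, evict 34, frames (62 76 84)
47 -> miss, evict 84, frames (62 76 47)
76 -> hit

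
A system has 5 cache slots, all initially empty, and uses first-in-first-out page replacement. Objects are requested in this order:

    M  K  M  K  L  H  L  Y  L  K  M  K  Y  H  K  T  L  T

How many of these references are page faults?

6

M: fault, frames (M)
K: fault, frames (M K)
M: hit
K: hit
L: fault, frames (M K L)
H: fault, frames (M K L H)
L: hit
Y: fault, frames (M K L H Y)
L: hit
K: hit
M: hit
K: hit
Y: hit
H: hit
K: hit
T: fault, evict M, frames (K L H Y T)
L: hit
T: hit
Page faults: 6.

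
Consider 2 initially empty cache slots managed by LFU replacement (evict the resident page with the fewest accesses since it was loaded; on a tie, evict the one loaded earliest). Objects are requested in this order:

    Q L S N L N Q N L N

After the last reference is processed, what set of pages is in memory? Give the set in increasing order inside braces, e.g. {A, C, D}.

{L, N}

Q: miss, frames {Q}
L: miss, frames {Q,L}
S: miss, evict Q, frames {L,S}
N: miss, evict L, frames {S,N}
L: miss, evict S, frames {N,L}
N: hit
Q: miss, evict L, frames {N,Q}
N: hit
L: miss, evict Q, frames {N,L}
N: hit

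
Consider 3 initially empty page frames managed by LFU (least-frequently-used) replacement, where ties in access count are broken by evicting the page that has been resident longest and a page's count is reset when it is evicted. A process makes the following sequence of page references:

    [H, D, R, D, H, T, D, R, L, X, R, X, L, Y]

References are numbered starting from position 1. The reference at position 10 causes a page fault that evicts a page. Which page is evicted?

L

pos 1: H -> fault, frames [H]
pos 2: D -> fault, frames [H, D]
pos 3: R -> fault, frames [H, D, R]
pos 4: D -> hit
pos 5: H -> hit
pos 6: T -> fault, evict R, frames [H, D, T]
pos 7: D -> hit
pos 8: R -> fault, evict T, frames [H, D, R]
pos 9: L -> fault, evict R, frames [H, D, L]
pos 10: X -> fault, evict L, frames [H, D, X]
At position 10, page L is evicted.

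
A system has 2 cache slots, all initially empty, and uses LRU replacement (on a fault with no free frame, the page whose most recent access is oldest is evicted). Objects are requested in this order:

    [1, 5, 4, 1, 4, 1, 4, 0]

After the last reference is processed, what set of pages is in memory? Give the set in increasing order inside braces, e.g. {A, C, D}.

{0, 4}

1: miss, frames (1)
5: miss, frames (1 5)
4: miss, evict 1, frames (5 4)
1: miss, evict 5, frames (4 1)
4: hit
1: hit
4: hit
0: miss, evict 1, frames (4 0)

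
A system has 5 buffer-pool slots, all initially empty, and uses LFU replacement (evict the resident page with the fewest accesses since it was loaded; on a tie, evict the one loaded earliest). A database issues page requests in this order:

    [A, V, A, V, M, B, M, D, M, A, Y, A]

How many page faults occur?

A -> miss, frames [A]
V -> miss, frames [A, V]
A -> hit
V -> hit
M -> miss, frames [A, V, M]
B -> miss, frames [A, V, M, B]
M -> hit
D -> miss, frames [A, V, M, B, D]
M -> hit
A -> hit
Y -> miss, evict B, frames [A, V, M, D, Y]
A -> hit
Page faults: 6.

6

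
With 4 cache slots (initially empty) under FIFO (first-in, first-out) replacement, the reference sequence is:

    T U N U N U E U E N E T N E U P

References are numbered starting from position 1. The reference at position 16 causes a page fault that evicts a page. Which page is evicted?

pos 1: T → fault, frames (T)
pos 2: U → fault, frames (T U)
pos 3: N → fault, frames (T U N)
pos 4: U → hit
pos 5: N → hit
pos 6: U → hit
pos 7: E → fault, frames (T U N E)
pos 8: U → hit
pos 9: E → hit
pos 10: N → hit
pos 11: E → hit
pos 12: T → hit
pos 13: N → hit
pos 14: E → hit
pos 15: U → hit
pos 16: P → fault, evict T, frames (U N E P)
At position 16, page T is evicted.

T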